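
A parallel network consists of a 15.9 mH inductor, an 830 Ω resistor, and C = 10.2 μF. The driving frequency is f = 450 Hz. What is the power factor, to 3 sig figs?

0.180

ω = 2πf = 2827 rad/s
X_L = ωL = 45.0 Ω
X_C = 1/(ωC) = 34.7 Ω
Parallel: admittances add. Y = 1/R + 1/(jωL) + jωC
Y = (0.00120 + j0.00660) S
|Y| = 0.00671 S → |Z| = 1/|Y| = 149 Ω, ∠Z = −∠Y = -79.6°
cos φ = cos(-79.6°) = 0.180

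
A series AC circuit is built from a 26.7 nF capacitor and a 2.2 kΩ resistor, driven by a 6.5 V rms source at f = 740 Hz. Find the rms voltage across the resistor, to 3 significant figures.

ω = 2πf = 4650 rad/s
X_C = 1/(ωC) = 8060 Ω
Z = 2200 − j8060 Ω
|Z| = √(2200² + 8060²) = 8350 Ω
I = V/|Z| = 778 μA
V_R = I·|Z_R| = 0.000778 × 2200 = 1.71 V

1.71 V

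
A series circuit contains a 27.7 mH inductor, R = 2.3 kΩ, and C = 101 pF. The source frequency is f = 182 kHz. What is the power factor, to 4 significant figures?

ω = 2πf = 1.144e+06 rad/s
X_L = ωL = 31680 Ω
X_C = 1/(ωC) = 8658 Ω
Net reactance X = X_L − X_C = 23020 Ω
Z = 2300 + j23020 Ω
|Z| = √(2300² + 23020²) = 23130 Ω
∠Z = arctan(23020/2300) = 84.29°
cos φ = cos(84.29°) = 0.09943

0.09943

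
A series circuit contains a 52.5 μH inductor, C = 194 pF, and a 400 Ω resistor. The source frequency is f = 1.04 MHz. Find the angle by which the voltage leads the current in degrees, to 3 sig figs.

ω = 2πf = 6.535e+06 rad/s
X_L = ωL = 343 Ω
X_C = 1/(ωC) = 789 Ω
Net reactance X = X_L − X_C = -446 Ω
Z = 400 − j446 Ω
|Z| = √(400² + 446²) = 599 Ω
∠Z = arctan(-446/400) = -48.1°

-48.1°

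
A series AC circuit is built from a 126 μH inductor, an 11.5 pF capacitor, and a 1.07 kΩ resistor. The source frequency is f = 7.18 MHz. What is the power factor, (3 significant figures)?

0.274

ω = 2πf = 4.511e+07 rad/s
X_L = ωL = 5680 Ω
X_C = 1/(ωC) = 1930 Ω
Net reactance X = X_L − X_C = 3760 Ω
Z = 1070 + j3760 Ω
|Z| = √(1070² + 3760²) = 3910 Ω
∠Z = arctan(3760/1070) = 74.1°
cos φ = cos(74.1°) = 0.274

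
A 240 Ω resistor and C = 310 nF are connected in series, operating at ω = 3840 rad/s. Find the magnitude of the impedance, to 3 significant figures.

X_C = 1/(ωC) = 840 Ω
Z = 240 − j840 Ω
|Z| = √(240² + 840²) = 874 Ω

874 Ω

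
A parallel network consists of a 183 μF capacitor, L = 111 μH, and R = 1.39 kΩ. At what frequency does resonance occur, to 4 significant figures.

1.117 kHz

ω₀ = 1/√(LC) = 1/√(0.000111 × 0.000183) = 7016 rad/s
f₀ = ω₀/(2π) = 1.117 kHz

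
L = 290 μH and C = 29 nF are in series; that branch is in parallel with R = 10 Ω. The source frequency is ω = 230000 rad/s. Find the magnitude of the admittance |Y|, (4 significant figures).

100.7 mS

X_L = ωL = 66.70 Ω
X_C = 1/(ωC) = 149.9 Ω
Branch 1: Z₁ = R = 10.00 Ω
Branch 2 (series LC): Z₂ = j(X_L − X_C) = −j83.23 Ω
Parallel: Z = Z₁Z₂/(Z₁+Z₂), |Z| = 9.929 Ω, ∠Z = -6.852°
|Y| = 1/|Z| = 100.7 mS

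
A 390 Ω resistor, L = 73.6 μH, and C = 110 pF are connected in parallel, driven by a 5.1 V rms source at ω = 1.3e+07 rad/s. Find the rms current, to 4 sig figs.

13.22 mA

X_L = ωL = 956.8 Ω
X_C = 1/(ωC) = 699.3 Ω
Parallel: admittances add. Y = 1/R + 1/(jωL) + jωC
Y = (0.002564 + j0.0003848) S
|Y| = 0.002593 S → |Z| = 1/|Y| = 385.7 Ω, ∠Z = −∠Y = -8.536°
I = V/|Z| = 5.1/385.7 = 13.22 mA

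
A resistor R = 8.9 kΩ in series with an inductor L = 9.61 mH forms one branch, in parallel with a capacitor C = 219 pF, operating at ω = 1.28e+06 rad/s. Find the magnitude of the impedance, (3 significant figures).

X_L = ωL = 12300 Ω
X_C = 1/(ωC) = 3570 Ω
Branch 1 (R+jX_L): Z₁ = 8900 + j12300 Ω, |Z₁| = 15200 Ω
Branch 2 (−jX_C): Z₂ = −j3570 Ω
Parallel: Z = Z₁Z₂/(Z₁+Z₂), |Z| = 4340 Ω, ∠Z = -80.3°

4340 Ω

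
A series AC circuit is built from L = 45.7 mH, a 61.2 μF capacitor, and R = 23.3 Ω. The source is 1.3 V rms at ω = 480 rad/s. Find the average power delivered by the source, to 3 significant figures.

X_L = ωL = 21.9 Ω
X_C = 1/(ωC) = 34.0 Ω
Net reactance X = X_L − X_C = -12.1 Ω
Z = 23.3 − j12.1 Ω
|Z| = √(23.3² + 12.1²) = 26.3 Ω
∠Z = arctan(-12.1/23.3) = -27.5°
I = V/|Z| = 49.5 mA
P = VI cos φ = 1.3 × 0.0495 × cos(-27.5°) = 57.1 mW

57.1 mW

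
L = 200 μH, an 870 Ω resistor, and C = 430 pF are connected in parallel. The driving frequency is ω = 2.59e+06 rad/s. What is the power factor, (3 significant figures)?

0.815

X_L = ωL = 518 Ω
X_C = 1/(ωC) = 898 Ω
Parallel: admittances add. Y = 1/R + 1/(jωL) + jωC
Y = (0.00115 − j0.000817) S
|Y| = 0.00141 S → |Z| = 1/|Y| = 709 Ω, ∠Z = −∠Y = 35.4°
cos φ = cos(35.4°) = 0.815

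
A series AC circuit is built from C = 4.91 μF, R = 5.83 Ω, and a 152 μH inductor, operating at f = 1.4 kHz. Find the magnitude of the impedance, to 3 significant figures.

22.6 Ω

ω = 2πf = 8796 rad/s
X_L = ωL = 1.34 Ω
X_C = 1/(ωC) = 23.2 Ω
Net reactance X = X_L − X_C = -21.8 Ω
Z = 5.83 − j21.8 Ω
|Z| = √(5.83² + 21.8²) = 22.6 Ω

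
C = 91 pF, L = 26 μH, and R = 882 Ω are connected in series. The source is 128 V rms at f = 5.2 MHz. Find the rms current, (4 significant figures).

125.4 mA

ω = 2πf = 3.267e+07 rad/s
X_L = ωL = 849.5 Ω
X_C = 1/(ωC) = 336.3 Ω
Net reactance X = X_L − X_C = 513.1 Ω
Z = 882.0 + j513.1 Ω
|Z| = √(882.0² + 513.1²) = 1020 Ω
I = V/|Z| = 128/1020 = 125.4 mA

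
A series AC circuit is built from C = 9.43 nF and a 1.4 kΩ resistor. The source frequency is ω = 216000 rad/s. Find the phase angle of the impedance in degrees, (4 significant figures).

-19.32°

X_C = 1/(ωC) = 490.9 Ω
Z = 1400 − j490.9 Ω
|Z| = √(1400² + 490.9²) = 1484 Ω
∠Z = arctan(-490.9/1400) = -19.32°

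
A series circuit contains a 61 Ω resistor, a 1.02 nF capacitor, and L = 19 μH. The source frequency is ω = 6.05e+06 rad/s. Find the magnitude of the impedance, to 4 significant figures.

X_L = ωL = 115.0 Ω
X_C = 1/(ωC) = 162.0 Ω
Net reactance X = X_L − X_C = -47.10 Ω
Z = 61.00 − j47.10 Ω
|Z| = √(61.00² + 47.10²) = 77.07 Ω

77.07 Ω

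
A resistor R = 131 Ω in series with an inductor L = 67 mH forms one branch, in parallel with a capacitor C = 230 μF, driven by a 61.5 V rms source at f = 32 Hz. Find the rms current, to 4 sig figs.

ω = 2πf = 201.1 rad/s
X_L = ωL = 13.47 Ω
X_C = 1/(ωC) = 21.62 Ω
Branch 1 (R+jX_L): Z₁ = 131.0 + j13.47 Ω, |Z₁| = 131.7 Ω
Branch 2 (−jX_C): Z₂ = −j21.62 Ω
Parallel: Z = Z₁Z₂/(Z₁+Z₂), |Z| = 21.70 Ω, ∠Z = -80.57°
I = V/|Z| = 61.5/21.70 = 2.835 A

2.835 A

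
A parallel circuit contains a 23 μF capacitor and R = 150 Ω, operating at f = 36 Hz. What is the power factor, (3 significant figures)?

0.788

ω = 2πf = 226.2 rad/s
X_C = 1/(ωC) = 192 Ω
Parallel: admittances add. Y = 1/R + jωC
Y = (0.00667 + j0.00520) S
|Y| = 0.00846 S → |Z| = 1/|Y| = 118 Ω, ∠Z = −∠Y = -38.0°
cos φ = cos(-38.0°) = 0.788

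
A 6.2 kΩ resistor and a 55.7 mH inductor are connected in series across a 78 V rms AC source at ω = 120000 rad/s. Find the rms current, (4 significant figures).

8.556 mA

X_L = ωL = 6684 Ω
Z = 6200 + j6684 Ω
|Z| = √(6200² + 6684²) = 9117 Ω
I = V/|Z| = 78/9117 = 8.556 mA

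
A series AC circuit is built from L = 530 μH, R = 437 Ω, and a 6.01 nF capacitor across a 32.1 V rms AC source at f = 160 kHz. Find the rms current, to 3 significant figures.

56.2 mA

ω = 2πf = 1.005e+06 rad/s
X_L = ωL = 533 Ω
X_C = 1/(ωC) = 166 Ω
Net reactance X = X_L − X_C = 367 Ω
Z = 437 + j367 Ω
|Z| = √(437² + 367²) = 571 Ω
I = V/|Z| = 32.1/571 = 56.2 mA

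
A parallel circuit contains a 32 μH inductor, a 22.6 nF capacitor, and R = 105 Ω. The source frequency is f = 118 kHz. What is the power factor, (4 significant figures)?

0.3512

ω = 2πf = 741400 rad/s
X_L = ωL = 23.73 Ω
X_C = 1/(ωC) = 59.68 Ω
Parallel: admittances add. Y = 1/R + 1/(jωL) + jωC
Y = (0.009524 − j0.02539) S
|Y| = 0.02712 S → |Z| = 1/|Y| = 36.87 Ω, ∠Z = −∠Y = 69.44°
cos φ = cos(69.44°) = 0.3512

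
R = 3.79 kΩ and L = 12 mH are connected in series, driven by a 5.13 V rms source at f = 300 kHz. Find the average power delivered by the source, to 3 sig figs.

190 μW

ω = 2πf = 1.885e+06 rad/s
X_L = ωL = 22600 Ω
Z = 3790 + j22600 Ω
|Z| = √(3790² + 22600²) = 22900 Ω
∠Z = arctan(22600/3790) = 80.5°
I = V/|Z| = 224 μA
P = VI cos φ = 5.13 × 0.000224 × cos(80.5°) = 190 μW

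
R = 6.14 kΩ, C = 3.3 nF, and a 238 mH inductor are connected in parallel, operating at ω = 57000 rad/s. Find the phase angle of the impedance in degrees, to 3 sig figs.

X_L = ωL = 13600 Ω
X_C = 1/(ωC) = 5320 Ω
Parallel: admittances add. Y = 1/R + 1/(jωL) + jωC
Y = (0.000163 + j0.000114) S
|Y| = 0.000199 S → |Z| = 1/|Y| = 5020 Ω, ∠Z = −∠Y = -35.1°

-35.1°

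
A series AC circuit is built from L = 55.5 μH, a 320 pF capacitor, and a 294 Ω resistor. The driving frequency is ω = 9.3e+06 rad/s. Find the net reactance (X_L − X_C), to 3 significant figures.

X_L = ωL = 516 Ω
X_C = 1/(ωC) = 336 Ω
X = 516 − 336 = 180 Ω

180 Ω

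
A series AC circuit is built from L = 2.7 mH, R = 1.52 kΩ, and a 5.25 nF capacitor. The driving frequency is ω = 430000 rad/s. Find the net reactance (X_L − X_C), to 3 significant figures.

X_L = ωL = 1160 Ω
X_C = 1/(ωC) = 443 Ω
X = 1160 − 443 = 718 Ω

718 Ω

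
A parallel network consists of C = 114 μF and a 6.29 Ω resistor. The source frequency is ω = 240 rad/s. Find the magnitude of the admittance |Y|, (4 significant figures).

161.3 mS

X_C = 1/(ωC) = 36.55 Ω
Parallel: admittances add. Y = 1/R + jωC
Y = (0.1590 + j0.02736) S
|Y| = 0.1613 S → |Z| = 1/|Y| = 6.199 Ω, ∠Z = −∠Y = -9.765°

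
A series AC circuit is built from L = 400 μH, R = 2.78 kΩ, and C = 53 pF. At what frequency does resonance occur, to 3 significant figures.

1.09 MHz

ω₀ = 1/√(LC) = 1/√(0.0004 × 5.3e-11) = 6.868e+06 rad/s
f₀ = ω₀/(2π) = 1.09 MHz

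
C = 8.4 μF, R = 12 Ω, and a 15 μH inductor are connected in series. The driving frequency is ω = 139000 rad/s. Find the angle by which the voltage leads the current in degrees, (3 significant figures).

X_L = ωL = 2.08 Ω
X_C = 1/(ωC) = 0.856 Ω
Net reactance X = X_L − X_C = 1.23 Ω
Z = 12.0 + j1.23 Ω
|Z| = √(12.0² + 1.23²) = 12.1 Ω
∠Z = arctan(1.23/12.0) = 5.85°

5.85°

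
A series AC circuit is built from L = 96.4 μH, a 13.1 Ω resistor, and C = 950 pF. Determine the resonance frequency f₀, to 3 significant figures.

526 kHz

ω₀ = 1/√(LC) = 1/√(9.64e-05 × 9.5e-10) = 3.304e+06 rad/s
f₀ = ω₀/(2π) = 526 kHz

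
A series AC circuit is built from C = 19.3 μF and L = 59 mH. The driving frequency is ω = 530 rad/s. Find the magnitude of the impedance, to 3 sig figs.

66.5 Ω

X_L = ωL = 31.3 Ω
X_C = 1/(ωC) = 97.8 Ω
Net reactance X = X_L − X_C = -66.5 Ω
Z = − j66.5 Ω
|Z| = √(0² + 66.5²) = 66.5 Ω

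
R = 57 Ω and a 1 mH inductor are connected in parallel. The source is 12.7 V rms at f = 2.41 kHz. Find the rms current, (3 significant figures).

ω = 2πf = 15140 rad/s
X_L = ωL = 15.1 Ω
Parallel: admittances add. Y = 1/R + 1/(jωL)
Y = (0.0175 − j0.0660) S
|Y| = 0.0683 S → |Z| = 1/|Y| = 14.6 Ω, ∠Z = −∠Y = 75.1°
I = V/|Z| = 12.7/14.6 = 868 mA

868 mA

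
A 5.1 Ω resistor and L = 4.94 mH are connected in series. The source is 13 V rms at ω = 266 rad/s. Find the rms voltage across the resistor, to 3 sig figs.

12.6 V

X_L = ωL = 1.31 Ω
Z = 5.10 + j1.31 Ω
|Z| = √(5.10² + 1.31²) = 5.27 Ω
I = V/|Z| = 2.47 A
V_R = I·|Z_R| = 2.47 × 5.10 = 12.6 V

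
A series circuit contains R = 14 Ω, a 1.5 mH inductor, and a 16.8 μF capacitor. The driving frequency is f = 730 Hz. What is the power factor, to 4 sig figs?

0.9168

ω = 2πf = 4587 rad/s
X_L = ωL = 6.880 Ω
X_C = 1/(ωC) = 12.98 Ω
Net reactance X = X_L − X_C = -6.097 Ω
Z = 14.00 − j6.097 Ω
|Z| = √(14.00² + 6.097²) = 15.27 Ω
∠Z = arctan(-6.097/14.00) = -23.53°
cos φ = cos(-23.53°) = 0.9168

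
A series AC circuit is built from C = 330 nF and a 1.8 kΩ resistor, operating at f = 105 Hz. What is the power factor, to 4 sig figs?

0.3649

ω = 2πf = 659.7 rad/s
X_C = 1/(ωC) = 4593 Ω
Z = 1800 − j4593 Ω
|Z| = √(1800² + 4593²) = 4933 Ω
∠Z = arctan(-4593/1800) = -68.60°
cos φ = cos(-68.60°) = 0.3649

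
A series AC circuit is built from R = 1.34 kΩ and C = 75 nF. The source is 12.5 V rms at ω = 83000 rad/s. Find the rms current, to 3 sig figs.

X_C = 1/(ωC) = 161 Ω
Z = 1340 − j161 Ω
|Z| = √(1340² + 161²) = 1350 Ω
I = V/|Z| = 12.5/1350 = 9.26 mA

9.26 mA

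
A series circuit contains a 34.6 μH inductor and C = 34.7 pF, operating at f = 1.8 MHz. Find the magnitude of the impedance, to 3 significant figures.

2160 Ω

ω = 2πf = 1.131e+07 rad/s
X_L = ωL = 391 Ω
X_C = 1/(ωC) = 2550 Ω
Net reactance X = X_L − X_C = -2160 Ω
Z = − j2160 Ω
|Z| = √(0² + 2160²) = 2160 Ω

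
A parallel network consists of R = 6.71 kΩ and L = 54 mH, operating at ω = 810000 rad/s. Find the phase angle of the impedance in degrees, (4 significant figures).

X_L = ωL = 43740 Ω
Parallel: admittances add. Y = 1/R + 1/(jωL)
Y = (0.0001490 − j2.286e-05) S
|Y| = 0.0001508 S → |Z| = 1/|Y| = 6632 Ω, ∠Z = −∠Y = 8.722°

8.722°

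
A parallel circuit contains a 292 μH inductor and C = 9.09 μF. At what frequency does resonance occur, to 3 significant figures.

ω₀ = 1/√(LC) = 1/√(0.000292 × 9.09e-06) = 19410 rad/s
f₀ = ω₀/(2π) = 3.09 kHz

3.09 kHz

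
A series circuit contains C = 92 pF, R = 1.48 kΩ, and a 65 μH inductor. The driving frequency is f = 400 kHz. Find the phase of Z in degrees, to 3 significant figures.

ω = 2πf = 2.513e+06 rad/s
X_L = ωL = 163 Ω
X_C = 1/(ωC) = 4320 Ω
Net reactance X = X_L − X_C = -4160 Ω
Z = 1480 − j4160 Ω
|Z| = √(1480² + 4160²) = 4420 Ω
∠Z = arctan(-4160/1480) = -70.4°

-70.4°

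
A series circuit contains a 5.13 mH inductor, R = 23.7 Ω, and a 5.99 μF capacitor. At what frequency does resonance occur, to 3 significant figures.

ω₀ = 1/√(LC) = 1/√(0.00513 × 5.99e-06) = 5705 rad/s
f₀ = ω₀/(2π) = 908 Hz

908 Hz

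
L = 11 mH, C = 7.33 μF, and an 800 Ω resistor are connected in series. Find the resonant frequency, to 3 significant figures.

ω₀ = 1/√(LC) = 1/√(0.011 × 7.33e-06) = 3522 rad/s
f₀ = ω₀/(2π) = 560 Hz

560 Hz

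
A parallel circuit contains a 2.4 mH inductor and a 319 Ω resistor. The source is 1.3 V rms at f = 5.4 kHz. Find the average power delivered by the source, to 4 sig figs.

ω = 2πf = 33930 rad/s
X_L = ωL = 81.43 Ω
Parallel: admittances add. Y = 1/R + 1/(jωL)
Y = (0.003135 − j0.01228) S
|Y| = 0.01267 S → |Z| = 1/|Y| = 78.90 Ω, ∠Z = −∠Y = 75.68°
I = V/|Z| = 16.48 mA
P = VI cos φ = 1.3 × 0.01648 × cos(75.68°) = 5.298 mW

5.298 mW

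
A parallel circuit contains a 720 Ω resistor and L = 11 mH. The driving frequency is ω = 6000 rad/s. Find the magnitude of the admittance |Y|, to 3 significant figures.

X_L = ωL = 66.0 Ω
Parallel: admittances add. Y = 1/R + 1/(jωL)
Y = (0.00139 − j0.0152) S
|Y| = 0.0152 S → |Z| = 1/|Y| = 65.7 Ω, ∠Z = −∠Y = 84.8°

15.2 mS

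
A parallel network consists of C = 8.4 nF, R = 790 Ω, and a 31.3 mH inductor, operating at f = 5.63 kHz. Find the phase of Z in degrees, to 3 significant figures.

ω = 2πf = 35370 rad/s
X_L = ωL = 1110 Ω
X_C = 1/(ωC) = 3370 Ω
Parallel: admittances add. Y = 1/R + 1/(jωL) + jωC
Y = (0.00127 − j0.000606) S
|Y| = 0.00140 S → |Z| = 1/|Y| = 713 Ω, ∠Z = −∠Y = 25.6°

25.6°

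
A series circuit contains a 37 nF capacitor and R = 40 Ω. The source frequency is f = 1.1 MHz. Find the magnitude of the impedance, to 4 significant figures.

40.19 Ω

ω = 2πf = 6.912e+06 rad/s
X_C = 1/(ωC) = 3.910 Ω
Z = 40.00 − j3.910 Ω
|Z| = √(40.00² + 3.910²) = 40.19 Ω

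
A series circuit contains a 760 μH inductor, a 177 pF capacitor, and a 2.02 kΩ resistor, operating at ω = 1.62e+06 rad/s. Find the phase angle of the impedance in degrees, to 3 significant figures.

X_L = ωL = 1230 Ω
X_C = 1/(ωC) = 3490 Ω
Net reactance X = X_L − X_C = -2260 Ω
Z = 2020 − j2260 Ω
|Z| = √(2020² + 2260²) = 3030 Ω
∠Z = arctan(-2260/2020) = -48.2°

-48.2°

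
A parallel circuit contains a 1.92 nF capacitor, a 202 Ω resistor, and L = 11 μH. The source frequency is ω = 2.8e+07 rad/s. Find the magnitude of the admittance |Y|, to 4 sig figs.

50.76 mS

X_L = ωL = 308.0 Ω
X_C = 1/(ωC) = 18.60 Ω
Parallel: admittances add. Y = 1/R + 1/(jωL) + jωC
Y = (0.004950 + j0.05051) S
|Y| = 0.05076 S → |Z| = 1/|Y| = 19.70 Ω, ∠Z = −∠Y = -84.40°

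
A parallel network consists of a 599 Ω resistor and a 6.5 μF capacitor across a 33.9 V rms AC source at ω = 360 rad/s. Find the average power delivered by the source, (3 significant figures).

1.92 W

X_C = 1/(ωC) = 427 Ω
Parallel: admittances add. Y = 1/R + jωC
Y = (0.00167 + j0.00234) S
|Y| = 0.00287 S → |Z| = 1/|Y| = 348 Ω, ∠Z = −∠Y = -54.5°
I = V/|Z| = 97.4 mA
P = VI cos φ = 33.9 × 0.0974 × cos(-54.5°) = 1.92 W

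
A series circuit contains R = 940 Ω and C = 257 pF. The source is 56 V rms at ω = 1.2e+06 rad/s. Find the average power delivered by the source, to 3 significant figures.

259 mW

X_C = 1/(ωC) = 3240 Ω
Z = 940 − j3240 Ω
|Z| = √(940² + 3240²) = 3380 Ω
∠Z = arctan(-3240/940) = -73.8°
I = V/|Z| = 16.6 mA
P = VI cos φ = 56 × 0.0166 × cos(-73.8°) = 259 mW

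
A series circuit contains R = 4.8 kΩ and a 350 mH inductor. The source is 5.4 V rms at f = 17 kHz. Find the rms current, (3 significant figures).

143 μA

ω = 2πf = 106800 rad/s
X_L = ωL = 37400 Ω
Z = 4800 + j37400 Ω
|Z| = √(4800² + 37400²) = 37700 Ω
I = V/|Z| = 5.4/37700 = 143 μA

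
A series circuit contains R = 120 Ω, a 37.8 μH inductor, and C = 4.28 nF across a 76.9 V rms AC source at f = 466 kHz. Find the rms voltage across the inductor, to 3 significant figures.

ω = 2πf = 2.928e+06 rad/s
X_L = ωL = 111 Ω
X_C = 1/(ωC) = 79.8 Ω
Net reactance X = X_L − X_C = 30.9 Ω
Z = 120 + j30.9 Ω
|Z| = √(120² + 30.9²) = 124 Ω
I = V/|Z| = 621 mA
V_L = I·|Z_L| = 0.621 × 111 = 68.7 V

68.7 V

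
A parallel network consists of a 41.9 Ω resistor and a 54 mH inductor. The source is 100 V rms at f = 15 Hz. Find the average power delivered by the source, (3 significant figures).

239 W

ω = 2πf = 94.25 rad/s
X_L = ωL = 5.09 Ω
Parallel: admittances add. Y = 1/R + 1/(jωL)
Y = (0.0239 − j0.196) S
|Y| = 0.198 S → |Z| = 1/|Y| = 5.05 Ω, ∠Z = −∠Y = 83.1°
I = V/|Z| = 19.8 A
P = VI cos φ = 100 × 19.8 × cos(83.1°) = 239 W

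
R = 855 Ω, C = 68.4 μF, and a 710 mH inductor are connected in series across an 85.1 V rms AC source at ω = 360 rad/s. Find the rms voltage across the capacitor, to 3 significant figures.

3.92 V

X_L = ωL = 256 Ω
X_C = 1/(ωC) = 40.6 Ω
Net reactance X = X_L − X_C = 215 Ω
Z = 855 + j215 Ω
|Z| = √(855² + 215²) = 882 Ω
I = V/|Z| = 96.5 mA
V_C = I·|Z_C| = 0.0965 × 40.6 = 3.92 V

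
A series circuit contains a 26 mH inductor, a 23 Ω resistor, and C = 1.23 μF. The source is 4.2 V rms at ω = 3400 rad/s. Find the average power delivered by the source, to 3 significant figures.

17.5 mW

X_L = ωL = 88.4 Ω
X_C = 1/(ωC) = 239 Ω
Net reactance X = X_L − X_C = -151 Ω
Z = 23.0 − j151 Ω
|Z| = √(23.0² + 151²) = 152 Ω
∠Z = arctan(-151/23.0) = -81.3°
I = V/|Z| = 27.5 mA
P = VI cos φ = 4.2 × 0.0275 × cos(-81.3°) = 17.5 mW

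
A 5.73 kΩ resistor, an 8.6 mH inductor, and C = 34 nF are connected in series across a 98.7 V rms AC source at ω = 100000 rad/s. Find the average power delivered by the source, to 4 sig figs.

1.684 W

X_L = ωL = 860.0 Ω
X_C = 1/(ωC) = 294.1 Ω
Net reactance X = X_L − X_C = 565.9 Ω
Z = 5730 + j565.9 Ω
|Z| = √(5730² + 565.9²) = 5758 Ω
∠Z = arctan(565.9/5730) = 5.640°
I = V/|Z| = 17.14 mA
P = VI cos φ = 98.7 × 0.01714 × cos(5.640°) = 1.684 W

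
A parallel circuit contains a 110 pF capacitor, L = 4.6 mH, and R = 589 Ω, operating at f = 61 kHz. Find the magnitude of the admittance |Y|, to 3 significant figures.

ω = 2πf = 383300 rad/s
X_L = ωL = 1760 Ω
X_C = 1/(ωC) = 23700 Ω
Parallel: admittances add. Y = 1/R + 1/(jωL) + jωC
Y = (0.00170 − j0.000525) S
|Y| = 0.00178 S → |Z| = 1/|Y| = 563 Ω, ∠Z = −∠Y = 17.2°

1.78 mS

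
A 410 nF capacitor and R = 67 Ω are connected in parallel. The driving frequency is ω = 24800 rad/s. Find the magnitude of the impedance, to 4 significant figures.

X_C = 1/(ωC) = 98.35 Ω
Parallel: admittances add. Y = 1/R + jωC
Y = (0.01493 + j0.01017) S
|Y| = 0.01806 S → |Z| = 1/|Y| = 55.37 Ω, ∠Z = −∠Y = -34.26°

55.37 Ω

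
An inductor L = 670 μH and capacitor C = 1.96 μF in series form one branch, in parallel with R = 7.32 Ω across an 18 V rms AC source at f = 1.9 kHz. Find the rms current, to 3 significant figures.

ω = 2πf = 11940 rad/s
X_L = ωL = 8.00 Ω
X_C = 1/(ωC) = 42.7 Ω
Branch 1: Z₁ = R = 7.32 Ω
Branch 2 (series LC): Z₂ = j(X_L − X_C) = −j34.7 Ω
Parallel: Z = Z₁Z₂/(Z₁+Z₂), |Z| = 7.16 Ω, ∠Z = -11.9°
I = V/|Z| = 18/7.16 = 2.51 A

2.51 A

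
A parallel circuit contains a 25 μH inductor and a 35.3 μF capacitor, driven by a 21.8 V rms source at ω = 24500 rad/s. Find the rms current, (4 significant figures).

X_L = ωL = 0.6125 Ω
X_C = 1/(ωC) = 1.156 Ω
Parallel: admittances add. Y = 1/(jωL) + jωC
Y = (0 − j0.7678) S
|Y| = 0.7678 S → |Z| = 1/|Y| = 1.302 Ω, ∠Z = −∠Y = 90.00°
I = V/|Z| = 21.8/1.302 = 16.74 A

16.74 A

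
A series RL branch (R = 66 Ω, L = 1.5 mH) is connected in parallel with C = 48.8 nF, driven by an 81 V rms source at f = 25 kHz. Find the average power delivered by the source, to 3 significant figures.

7.23 W

ω = 2πf = 157100 rad/s
X_L = ωL = 236 Ω
X_C = 1/(ωC) = 130 Ω
Branch 1 (R+jX_L): Z₁ = 66.0 + j236 Ω, |Z₁| = 245 Ω
Branch 2 (−jX_C): Z₂ = −j130 Ω
Parallel: Z = Z₁Z₂/(Z₁+Z₂), |Z| = 257 Ω, ∠Z = -73.5°
I = V/|Z| = 315 mA
P = VI cos φ = 81 × 0.315 × cos(-73.5°) = 7.23 W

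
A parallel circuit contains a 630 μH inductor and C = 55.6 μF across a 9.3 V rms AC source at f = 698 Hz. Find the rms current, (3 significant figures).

1.10 A

ω = 2πf = 4386 rad/s
X_L = ωL = 2.76 Ω
X_C = 1/(ωC) = 4.10 Ω
Parallel: admittances add. Y = 1/(jωL) + jωC
Y = (0 − j0.118) S
|Y| = 0.118 S → |Z| = 1/|Y| = 8.47 Ω, ∠Z = −∠Y = 90.0°
I = V/|Z| = 9.3/8.47 = 1.10 A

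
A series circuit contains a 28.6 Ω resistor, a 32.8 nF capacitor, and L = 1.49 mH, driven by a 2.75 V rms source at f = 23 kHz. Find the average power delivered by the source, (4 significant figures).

258.4 mW

ω = 2πf = 144500 rad/s
X_L = ωL = 215.3 Ω
X_C = 1/(ωC) = 211.0 Ω
Net reactance X = X_L − X_C = 4.356 Ω
Z = 28.60 + j4.356 Ω
|Z| = √(28.60² + 4.356²) = 28.93 Ω
∠Z = arctan(4.356/28.60) = 8.660°
I = V/|Z| = 95.06 mA
P = VI cos φ = 2.75 × 0.09506 × cos(8.660°) = 258.4 mW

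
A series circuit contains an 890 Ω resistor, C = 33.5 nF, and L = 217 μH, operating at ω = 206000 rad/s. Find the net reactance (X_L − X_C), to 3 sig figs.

X_L = ωL = 44.7 Ω
X_C = 1/(ωC) = 145 Ω
X = 44.7 − 145 = -100 Ω

-100 Ω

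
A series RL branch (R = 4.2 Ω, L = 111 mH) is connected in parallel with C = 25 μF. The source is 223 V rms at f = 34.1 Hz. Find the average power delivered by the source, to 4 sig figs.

ω = 2πf = 214.3 rad/s
X_L = ωL = 23.78 Ω
X_C = 1/(ωC) = 186.7 Ω
Branch 1 (R+jX_L): Z₁ = 4.200 + j23.78 Ω, |Z₁| = 24.15 Ω
Branch 2 (−jX_C): Z₂ = −j186.7 Ω
Parallel: Z = Z₁Z₂/(Z₁+Z₂), |Z| = 27.67 Ω, ∠Z = 78.51°
I = V/|Z| = 8.060 A
P = VI cos φ = 223 × 8.060 × cos(78.51°) = 358.1 W

358.1 W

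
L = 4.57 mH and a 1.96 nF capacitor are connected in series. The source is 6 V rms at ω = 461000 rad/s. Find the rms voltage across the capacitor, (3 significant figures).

6.64 V

X_L = ωL = 2110 Ω
X_C = 1/(ωC) = 1110 Ω
Net reactance X = X_L − X_C = 1000 Ω
Z = j1000 Ω
|Z| = √(0² + 1000²) = 1000 Ω
I = V/|Z| = 6.00 mA
V_C = I·|Z_C| = 0.00600 × 1110 = 6.64 V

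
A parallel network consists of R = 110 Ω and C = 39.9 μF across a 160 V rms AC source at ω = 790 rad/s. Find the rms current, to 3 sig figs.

5.25 A

X_C = 1/(ωC) = 31.7 Ω
Parallel: admittances add. Y = 1/R + jωC
Y = (0.00909 + j0.0315) S
|Y| = 0.0328 S → |Z| = 1/|Y| = 30.5 Ω, ∠Z = −∠Y = -73.9°
I = V/|Z| = 160/30.5 = 5.25 A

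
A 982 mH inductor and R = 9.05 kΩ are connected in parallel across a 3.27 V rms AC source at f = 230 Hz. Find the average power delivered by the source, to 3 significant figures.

1.18 mW

ω = 2πf = 1445 rad/s
X_L = ωL = 1420 Ω
Parallel: admittances add. Y = 1/R + 1/(jωL)
Y = (0.000110 − j0.000705) S
|Y| = 0.000713 S → |Z| = 1/|Y| = 1400 Ω, ∠Z = −∠Y = 81.1°
I = V/|Z| = 2.33 mA
P = VI cos φ = 3.27 × 0.00233 × cos(81.1°) = 1.18 mW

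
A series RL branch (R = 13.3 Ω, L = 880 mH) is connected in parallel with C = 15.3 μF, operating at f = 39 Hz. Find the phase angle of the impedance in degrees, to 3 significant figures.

71.9°

ω = 2πf = 245.0 rad/s
X_L = ωL = 216 Ω
X_C = 1/(ωC) = 267 Ω
Branch 1 (R+jX_L): Z₁ = 13.3 + j216 Ω, |Z₁| = 216 Ω
Branch 2 (−jX_C): Z₂ = −j267 Ω
Parallel: Z = Z₁Z₂/(Z₁+Z₂), |Z| = 1090 Ω, ∠Z = 71.9°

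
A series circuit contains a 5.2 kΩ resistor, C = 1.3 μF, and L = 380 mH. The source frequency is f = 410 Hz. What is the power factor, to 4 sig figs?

ω = 2πf = 2576 rad/s
X_L = ωL = 978.9 Ω
X_C = 1/(ωC) = 298.6 Ω
Net reactance X = X_L − X_C = 680.3 Ω
Z = 5200 + j680.3 Ω
|Z| = √(5200² + 680.3²) = 5244 Ω
∠Z = arctan(680.3/5200) = 7.454°
cos φ = cos(7.454°) = 0.9916

0.9916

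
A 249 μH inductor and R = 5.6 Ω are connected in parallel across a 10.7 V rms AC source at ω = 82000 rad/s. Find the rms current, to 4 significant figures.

1.981 A

X_L = ωL = 20.42 Ω
Parallel: admittances add. Y = 1/R + 1/(jωL)
Y = (0.1786 − j0.04898) S
|Y| = 0.1852 S → |Z| = 1/|Y| = 5.401 Ω, ∠Z = −∠Y = 15.34°
I = V/|Z| = 10.7/5.401 = 1.981 A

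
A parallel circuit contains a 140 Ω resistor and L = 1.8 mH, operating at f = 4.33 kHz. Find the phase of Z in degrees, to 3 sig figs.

ω = 2πf = 27210 rad/s
X_L = ωL = 49.0 Ω
Parallel: admittances add. Y = 1/R + 1/(jωL)
Y = (0.00714 − j0.0204) S
|Y| = 0.0216 S → |Z| = 1/|Y| = 46.2 Ω, ∠Z = −∠Y = 70.7°

70.7°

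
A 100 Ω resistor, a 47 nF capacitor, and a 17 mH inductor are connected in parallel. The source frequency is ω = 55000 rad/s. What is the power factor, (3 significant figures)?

X_L = ωL = 935 Ω
X_C = 1/(ωC) = 387 Ω
Parallel: admittances add. Y = 1/R + 1/(jωL) + jωC
Y = (0.0100 + j0.00152) S
|Y| = 0.0101 S → |Z| = 1/|Y| = 98.9 Ω, ∠Z = −∠Y = -8.62°
cos φ = cos(-8.62°) = 0.989

0.989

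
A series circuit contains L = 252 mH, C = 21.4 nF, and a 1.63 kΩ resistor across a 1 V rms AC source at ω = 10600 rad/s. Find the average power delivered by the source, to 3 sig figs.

287 μW

X_L = ωL = 2670 Ω
X_C = 1/(ωC) = 4410 Ω
Net reactance X = X_L − X_C = -1740 Ω
Z = 1630 − j1740 Ω
|Z| = √(1630² + 1740²) = 2380 Ω
∠Z = arctan(-1740/1630) = -46.8°
I = V/|Z| = 420 μA
P = VI cos φ = 1 × 0.000420 × cos(-46.8°) = 287 μW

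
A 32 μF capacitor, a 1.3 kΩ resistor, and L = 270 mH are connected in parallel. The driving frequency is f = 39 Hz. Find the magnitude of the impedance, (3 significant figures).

137 Ω

ω = 2πf = 245.0 rad/s
X_L = ωL = 66.2 Ω
X_C = 1/(ωC) = 128 Ω
Parallel: admittances add. Y = 1/R + 1/(jωL) + jωC
Y = (0.000769 − j0.00727) S
|Y| = 0.00731 S → |Z| = 1/|Y| = 137 Ω, ∠Z = −∠Y = 84.0°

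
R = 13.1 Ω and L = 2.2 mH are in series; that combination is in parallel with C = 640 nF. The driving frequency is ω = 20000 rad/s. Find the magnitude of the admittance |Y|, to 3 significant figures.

X_L = ωL = 44.0 Ω
X_C = 1/(ωC) = 78.1 Ω
Branch 1 (R+jX_L): Z₁ = 13.1 + j44.0 Ω, |Z₁| = 45.9 Ω
Branch 2 (−jX_C): Z₂ = −j78.1 Ω
Parallel: Z = Z₁Z₂/(Z₁+Z₂), |Z| = 98.1 Ω, ∠Z = 52.4°
|Y| = 1/|Z| = 10.2 mS

10.2 mS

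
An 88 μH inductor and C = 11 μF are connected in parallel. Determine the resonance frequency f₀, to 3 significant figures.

5.12 kHz

ω₀ = 1/√(LC) = 1/√(8.8e-05 × 1.1e-05) = 32140 rad/s
f₀ = ω₀/(2π) = 5.12 kHz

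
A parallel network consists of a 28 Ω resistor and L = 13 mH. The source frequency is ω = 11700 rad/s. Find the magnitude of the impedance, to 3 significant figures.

X_L = ωL = 152 Ω
Parallel: admittances add. Y = 1/R + 1/(jωL)
Y = (0.0357 − j0.00657) S
|Y| = 0.0363 S → |Z| = 1/|Y| = 27.5 Ω, ∠Z = −∠Y = 10.4°

27.5 Ω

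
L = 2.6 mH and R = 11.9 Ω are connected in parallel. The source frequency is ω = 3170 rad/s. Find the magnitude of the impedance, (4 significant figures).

X_L = ωL = 8.242 Ω
Parallel: admittances add. Y = 1/R + 1/(jωL)
Y = (0.08403 − j0.1213) S
|Y| = 0.1476 S → |Z| = 1/|Y| = 6.776 Ω, ∠Z = −∠Y = 55.29°

6.776 Ω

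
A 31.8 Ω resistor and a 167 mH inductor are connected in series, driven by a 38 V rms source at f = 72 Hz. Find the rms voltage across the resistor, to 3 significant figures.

14.7 V

ω = 2πf = 452.4 rad/s
X_L = ωL = 75.5 Ω
Z = 31.8 + j75.5 Ω
|Z| = √(31.8² + 75.5²) = 82.0 Ω
I = V/|Z| = 464 mA
V_R = I·|Z_R| = 0.464 × 31.8 = 14.7 V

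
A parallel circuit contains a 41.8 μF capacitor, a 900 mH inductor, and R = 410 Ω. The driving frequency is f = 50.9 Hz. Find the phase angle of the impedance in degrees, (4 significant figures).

ω = 2πf = 319.8 rad/s
X_L = ωL = 287.8 Ω
X_C = 1/(ωC) = 74.80 Ω
Parallel: admittances add. Y = 1/R + 1/(jωL) + jωC
Y = (0.002439 + j0.009894) S
|Y| = 0.01019 S → |Z| = 1/|Y| = 98.13 Ω, ∠Z = −∠Y = -76.15°

-76.15°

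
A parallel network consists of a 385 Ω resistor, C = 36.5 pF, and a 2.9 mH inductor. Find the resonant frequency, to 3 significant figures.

ω₀ = 1/√(LC) = 1/√(0.0029 × 3.65e-11) = 3.074e+06 rad/s
f₀ = ω₀/(2π) = 489 kHz

489 kHz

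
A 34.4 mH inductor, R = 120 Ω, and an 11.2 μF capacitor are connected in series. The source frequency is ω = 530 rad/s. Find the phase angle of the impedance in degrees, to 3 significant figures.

-51.4°

X_L = ωL = 18.2 Ω
X_C = 1/(ωC) = 168 Ω
Net reactance X = X_L − X_C = -150 Ω
Z = 120 − j150 Ω
|Z| = √(120² + 150²) = 192 Ω
∠Z = arctan(-150/120) = -51.4°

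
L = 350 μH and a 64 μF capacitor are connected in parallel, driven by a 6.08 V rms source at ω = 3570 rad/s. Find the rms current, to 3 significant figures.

3.48 A

X_L = ωL = 1.25 Ω
X_C = 1/(ωC) = 4.38 Ω
Parallel: admittances add. Y = 1/(jωL) + jωC
Y = (0 − j0.572) S
|Y| = 0.572 S → |Z| = 1/|Y| = 1.75 Ω, ∠Z = −∠Y = 90.0°
I = V/|Z| = 6.08/1.75 = 3.48 A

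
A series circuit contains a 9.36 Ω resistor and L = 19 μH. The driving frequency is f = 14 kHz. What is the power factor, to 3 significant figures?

0.984

ω = 2πf = 87960 rad/s
X_L = ωL = 1.67 Ω
Z = 9.36 + j1.67 Ω
|Z| = √(9.36² + 1.67²) = 9.51 Ω
∠Z = arctan(1.67/9.36) = 10.1°
cos φ = cos(10.1°) = 0.984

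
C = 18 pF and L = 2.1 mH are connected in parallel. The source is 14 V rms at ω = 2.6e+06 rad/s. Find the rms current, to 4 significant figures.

1.909 mA

X_L = ωL = 5460 Ω
X_C = 1/(ωC) = 21370 Ω
Parallel: admittances add. Y = 1/(jωL) + jωC
Y = (0 − j0.0001364) S
|Y| = 0.0001364 S → |Z| = 1/|Y| = 7334 Ω, ∠Z = −∠Y = 90.00°
I = V/|Z| = 14/7334 = 1.909 mA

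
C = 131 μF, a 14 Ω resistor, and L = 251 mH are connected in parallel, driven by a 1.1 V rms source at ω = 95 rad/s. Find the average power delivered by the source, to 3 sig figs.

X_L = ωL = 23.8 Ω
X_C = 1/(ωC) = 80.4 Ω
Parallel: admittances add. Y = 1/R + 1/(jωL) + jωC
Y = (0.0714 − j0.0295) S
|Y| = 0.0773 S → |Z| = 1/|Y| = 12.9 Ω, ∠Z = −∠Y = 22.4°
I = V/|Z| = 85.0 mA
P = VI cos φ = 1.1 × 0.0850 × cos(22.4°) = 86.4 mW

86.4 mW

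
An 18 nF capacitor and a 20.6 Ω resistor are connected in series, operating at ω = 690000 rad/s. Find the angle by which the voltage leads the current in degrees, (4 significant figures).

-75.65°

X_C = 1/(ωC) = 80.52 Ω
Z = 20.60 − j80.52 Ω
|Z| = √(20.60² + 80.52²) = 83.11 Ω
∠Z = arctan(-80.52/20.60) = -75.65°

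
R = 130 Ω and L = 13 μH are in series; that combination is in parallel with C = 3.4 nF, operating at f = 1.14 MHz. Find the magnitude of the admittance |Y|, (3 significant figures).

ω = 2πf = 7.163e+06 rad/s
X_L = ωL = 93.1 Ω
X_C = 1/(ωC) = 41.1 Ω
Branch 1 (R+jX_L): Z₁ = 130 + j93.1 Ω, |Z₁| = 160 Ω
Branch 2 (−jX_C): Z₂ = −j41.1 Ω
Parallel: Z = Z₁Z₂/(Z₁+Z₂), |Z| = 46.9 Ω, ∠Z = -76.2°
|Y| = 1/|Z| = 21.3 mS

21.3 mS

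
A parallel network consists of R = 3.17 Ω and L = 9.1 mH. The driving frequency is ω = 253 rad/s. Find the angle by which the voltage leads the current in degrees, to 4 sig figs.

X_L = ωL = 2.302 Ω
Parallel: admittances add. Y = 1/R + 1/(jωL)
Y = (0.3155 − j0.4343) S
|Y| = 0.5368 S → |Z| = 1/|Y| = 1.863 Ω, ∠Z = −∠Y = 54.01°

54.01°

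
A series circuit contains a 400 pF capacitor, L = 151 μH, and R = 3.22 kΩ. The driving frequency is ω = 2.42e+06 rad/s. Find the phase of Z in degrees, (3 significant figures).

X_L = ωL = 365 Ω
X_C = 1/(ωC) = 1030 Ω
Net reactance X = X_L − X_C = -668 Ω
Z = 3220 − j668 Ω
|Z| = √(3220² + 668²) = 3290 Ω
∠Z = arctan(-668/3220) = -11.7°

-11.7°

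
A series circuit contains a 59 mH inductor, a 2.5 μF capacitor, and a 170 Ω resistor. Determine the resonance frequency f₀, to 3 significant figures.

ω₀ = 1/√(LC) = 1/√(0.059 × 2.5e-06) = 2604 rad/s
f₀ = ω₀/(2π) = 414 Hz

414 Hz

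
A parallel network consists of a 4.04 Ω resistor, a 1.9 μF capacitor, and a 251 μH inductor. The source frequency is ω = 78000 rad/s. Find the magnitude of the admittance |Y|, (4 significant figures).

X_L = ωL = 19.58 Ω
X_C = 1/(ωC) = 6.748 Ω
Parallel: admittances add. Y = 1/R + 1/(jωL) + jωC
Y = (0.2475 + j0.09712) S
|Y| = 0.2659 S → |Z| = 1/|Y| = 3.761 Ω, ∠Z = −∠Y = -21.42°

265.9 mS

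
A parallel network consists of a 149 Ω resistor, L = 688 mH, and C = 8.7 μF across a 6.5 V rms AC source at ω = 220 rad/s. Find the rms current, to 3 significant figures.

53.2 mA

X_L = ωL = 151 Ω
X_C = 1/(ωC) = 522 Ω
Parallel: admittances add. Y = 1/R + 1/(jωL) + jωC
Y = (0.00671 − j0.00469) S
|Y| = 0.00819 S → |Z| = 1/|Y| = 122 Ω, ∠Z = −∠Y = 35.0°
I = V/|Z| = 6.5/122 = 53.2 mA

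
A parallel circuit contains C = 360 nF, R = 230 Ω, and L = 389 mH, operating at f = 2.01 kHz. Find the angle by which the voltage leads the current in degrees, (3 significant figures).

-45.0°

ω = 2πf = 12630 rad/s
X_L = ωL = 4910 Ω
X_C = 1/(ωC) = 220 Ω
Parallel: admittances add. Y = 1/R + 1/(jωL) + jωC
Y = (0.00435 + j0.00434) S
|Y| = 0.00615 S → |Z| = 1/|Y| = 163 Ω, ∠Z = −∠Y = -45.0°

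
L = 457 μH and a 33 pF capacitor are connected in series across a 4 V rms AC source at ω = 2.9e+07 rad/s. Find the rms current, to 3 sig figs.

328 μA

X_L = ωL = 13300 Ω
X_C = 1/(ωC) = 1040 Ω
Net reactance X = X_L − X_C = 12200 Ω
Z = j12200 Ω
|Z| = √(0² + 12200²) = 12200 Ω
I = V/|Z| = 4/12200 = 328 μA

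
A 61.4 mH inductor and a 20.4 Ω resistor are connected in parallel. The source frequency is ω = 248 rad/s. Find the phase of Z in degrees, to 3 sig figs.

53.3°

X_L = ωL = 15.2 Ω
Parallel: admittances add. Y = 1/R + 1/(jωL)
Y = (0.0490 − j0.0657) S
|Y| = 0.0819 S → |Z| = 1/|Y| = 12.2 Ω, ∠Z = −∠Y = 53.3°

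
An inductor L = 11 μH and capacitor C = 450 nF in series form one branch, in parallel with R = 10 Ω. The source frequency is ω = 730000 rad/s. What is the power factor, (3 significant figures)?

X_L = ωL = 8.03 Ω
X_C = 1/(ωC) = 3.04 Ω
Branch 1: Z₁ = R = 10.0 Ω
Branch 2 (series LC): Z₂ = j(X_L − X_C) = j4.99 Ω
Parallel: Z = Z₁Z₂/(Z₁+Z₂), |Z| = 4.46 Ω, ∠Z = 63.5°
cos φ = cos(63.5°) = 0.446

0.446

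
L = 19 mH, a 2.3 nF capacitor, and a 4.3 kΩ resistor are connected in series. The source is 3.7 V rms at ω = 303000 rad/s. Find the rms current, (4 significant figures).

X_L = ωL = 5757 Ω
X_C = 1/(ωC) = 1435 Ω
Net reactance X = X_L − X_C = 4322 Ω
Z = 4300 + j4322 Ω
|Z| = √(4300² + 4322²) = 6097 Ω
I = V/|Z| = 3.7/6097 = 606.9 μA

606.9 μA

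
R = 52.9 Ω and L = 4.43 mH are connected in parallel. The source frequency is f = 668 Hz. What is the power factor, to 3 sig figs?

0.332

ω = 2πf = 4197 rad/s
X_L = ωL = 18.6 Ω
Parallel: admittances add. Y = 1/R + 1/(jωL)
Y = (0.0189 − j0.0538) S
|Y| = 0.0570 S → |Z| = 1/|Y| = 17.5 Ω, ∠Z = −∠Y = 70.6°
cos φ = cos(70.6°) = 0.332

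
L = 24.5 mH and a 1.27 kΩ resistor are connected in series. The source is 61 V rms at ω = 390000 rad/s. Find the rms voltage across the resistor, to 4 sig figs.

8.037 V

X_L = ωL = 9555 Ω
Z = 1270 + j9555 Ω
|Z| = √(1270² + 9555²) = 9639 Ω
I = V/|Z| = 6.328 mA
V_R = I·|Z_R| = 0.006328 × 1270 = 8.037 V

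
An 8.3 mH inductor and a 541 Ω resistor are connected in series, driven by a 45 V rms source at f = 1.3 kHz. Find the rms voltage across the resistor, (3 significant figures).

ω = 2πf = 8168 rad/s
X_L = ωL = 67.8 Ω
Z = 541 + j67.8 Ω
|Z| = √(541² + 67.8²) = 545 Ω
I = V/|Z| = 82.5 mA
V_R = I·|Z_R| = 0.0825 × 541 = 44.7 V

44.7 V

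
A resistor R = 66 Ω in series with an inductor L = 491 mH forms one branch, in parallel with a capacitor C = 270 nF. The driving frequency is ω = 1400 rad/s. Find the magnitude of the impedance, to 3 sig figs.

X_L = ωL = 687 Ω
X_C = 1/(ωC) = 2650 Ω
Branch 1 (R+jX_L): Z₁ = 66.0 + j687 Ω, |Z₁| = 691 Ω
Branch 2 (−jX_C): Z₂ = −j2650 Ω
Parallel: Z = Z₁Z₂/(Z₁+Z₂), |Z| = 932 Ω, ∠Z = 82.6°

932 Ω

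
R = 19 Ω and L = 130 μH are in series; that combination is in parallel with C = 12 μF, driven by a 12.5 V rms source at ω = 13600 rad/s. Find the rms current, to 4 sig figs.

X_L = ωL = 1.768 Ω
X_C = 1/(ωC) = 6.127 Ω
Branch 1 (R+jX_L): Z₁ = 19.00 + j1.768 Ω, |Z₁| = 19.08 Ω
Branch 2 (−jX_C): Z₂ = −j6.127 Ω
Parallel: Z = Z₁Z₂/(Z₁+Z₂), |Z| = 5.998 Ω, ∠Z = -71.76°
I = V/|Z| = 12.5/5.998 = 2.084 A

2.084 A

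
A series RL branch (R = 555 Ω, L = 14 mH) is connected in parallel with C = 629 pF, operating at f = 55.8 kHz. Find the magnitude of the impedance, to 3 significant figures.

ω = 2πf = 350600 rad/s
X_L = ωL = 4910 Ω
X_C = 1/(ωC) = 4530 Ω
Branch 1 (R+jX_L): Z₁ = 555 + j4910 Ω, |Z₁| = 4940 Ω
Branch 2 (−jX_C): Z₂ = −j4530 Ω
Parallel: Z = Z₁Z₂/(Z₁+Z₂), |Z| = 33500 Ω, ∠Z = -40.4°

33500 Ω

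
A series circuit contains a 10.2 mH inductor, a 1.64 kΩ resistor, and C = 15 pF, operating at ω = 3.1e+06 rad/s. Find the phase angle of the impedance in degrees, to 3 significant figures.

80.8°

X_L = ωL = 31600 Ω
X_C = 1/(ωC) = 21500 Ω
Net reactance X = X_L − X_C = 10100 Ω
Z = 1640 + j10100 Ω
|Z| = √(1640² + 10100²) = 10200 Ω
∠Z = arctan(10100/1640) = 80.8°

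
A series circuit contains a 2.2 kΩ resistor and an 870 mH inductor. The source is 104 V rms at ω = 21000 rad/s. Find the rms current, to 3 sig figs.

X_L = ωL = 18300 Ω
Z = 2200 + j18300 Ω
|Z| = √(2200² + 18300²) = 18400 Ω
I = V/|Z| = 104/18400 = 5.65 mA

5.65 mA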